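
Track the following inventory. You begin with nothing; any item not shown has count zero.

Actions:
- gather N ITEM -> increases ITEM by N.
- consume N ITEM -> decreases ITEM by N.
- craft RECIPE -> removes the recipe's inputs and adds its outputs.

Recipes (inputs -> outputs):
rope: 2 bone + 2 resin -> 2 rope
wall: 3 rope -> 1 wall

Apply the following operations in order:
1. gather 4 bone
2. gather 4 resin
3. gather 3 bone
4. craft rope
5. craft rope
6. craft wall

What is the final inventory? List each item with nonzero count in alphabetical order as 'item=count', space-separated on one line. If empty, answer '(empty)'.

After 1 (gather 4 bone): bone=4
After 2 (gather 4 resin): bone=4 resin=4
After 3 (gather 3 bone): bone=7 resin=4
After 4 (craft rope): bone=5 resin=2 rope=2
After 5 (craft rope): bone=3 rope=4
After 6 (craft wall): bone=3 rope=1 wall=1

Answer: bone=3 rope=1 wall=1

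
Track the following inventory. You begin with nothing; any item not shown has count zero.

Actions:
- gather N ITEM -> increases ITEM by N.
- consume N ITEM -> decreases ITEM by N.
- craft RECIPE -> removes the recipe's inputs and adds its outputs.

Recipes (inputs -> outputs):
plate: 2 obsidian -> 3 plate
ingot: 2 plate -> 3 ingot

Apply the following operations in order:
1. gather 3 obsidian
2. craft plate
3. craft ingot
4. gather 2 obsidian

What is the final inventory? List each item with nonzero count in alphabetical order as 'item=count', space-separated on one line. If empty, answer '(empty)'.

Answer: ingot=3 obsidian=3 plate=1

Derivation:
After 1 (gather 3 obsidian): obsidian=3
After 2 (craft plate): obsidian=1 plate=3
After 3 (craft ingot): ingot=3 obsidian=1 plate=1
After 4 (gather 2 obsidian): ingot=3 obsidian=3 plate=1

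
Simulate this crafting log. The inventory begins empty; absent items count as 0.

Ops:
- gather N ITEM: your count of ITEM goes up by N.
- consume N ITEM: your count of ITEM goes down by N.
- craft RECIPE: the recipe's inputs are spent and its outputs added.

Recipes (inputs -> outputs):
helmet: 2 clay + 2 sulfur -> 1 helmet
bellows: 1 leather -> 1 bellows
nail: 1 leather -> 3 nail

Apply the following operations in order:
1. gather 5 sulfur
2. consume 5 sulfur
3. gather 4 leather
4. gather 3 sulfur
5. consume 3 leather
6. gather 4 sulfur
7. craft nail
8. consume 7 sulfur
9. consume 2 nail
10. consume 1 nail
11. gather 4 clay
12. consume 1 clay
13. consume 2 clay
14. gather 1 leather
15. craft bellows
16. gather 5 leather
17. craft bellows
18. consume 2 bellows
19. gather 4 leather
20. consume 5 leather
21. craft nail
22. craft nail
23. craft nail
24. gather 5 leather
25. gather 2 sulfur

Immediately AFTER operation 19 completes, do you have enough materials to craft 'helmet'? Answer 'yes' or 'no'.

After 1 (gather 5 sulfur): sulfur=5
After 2 (consume 5 sulfur): (empty)
After 3 (gather 4 leather): leather=4
After 4 (gather 3 sulfur): leather=4 sulfur=3
After 5 (consume 3 leather): leather=1 sulfur=3
After 6 (gather 4 sulfur): leather=1 sulfur=7
After 7 (craft nail): nail=3 sulfur=7
After 8 (consume 7 sulfur): nail=3
After 9 (consume 2 nail): nail=1
After 10 (consume 1 nail): (empty)
After 11 (gather 4 clay): clay=4
After 12 (consume 1 clay): clay=3
After 13 (consume 2 clay): clay=1
After 14 (gather 1 leather): clay=1 leather=1
After 15 (craft bellows): bellows=1 clay=1
After 16 (gather 5 leather): bellows=1 clay=1 leather=5
After 17 (craft bellows): bellows=2 clay=1 leather=4
After 18 (consume 2 bellows): clay=1 leather=4
After 19 (gather 4 leather): clay=1 leather=8

Answer: no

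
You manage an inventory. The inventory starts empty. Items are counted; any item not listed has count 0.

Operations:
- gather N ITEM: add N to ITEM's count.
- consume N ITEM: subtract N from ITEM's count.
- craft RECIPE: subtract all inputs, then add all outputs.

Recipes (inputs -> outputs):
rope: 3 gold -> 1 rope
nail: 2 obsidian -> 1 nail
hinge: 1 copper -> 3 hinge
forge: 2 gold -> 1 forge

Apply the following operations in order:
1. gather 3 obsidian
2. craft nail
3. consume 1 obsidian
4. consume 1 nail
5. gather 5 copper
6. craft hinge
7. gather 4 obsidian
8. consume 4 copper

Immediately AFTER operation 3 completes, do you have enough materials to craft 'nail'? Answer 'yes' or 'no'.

Answer: no

Derivation:
After 1 (gather 3 obsidian): obsidian=3
After 2 (craft nail): nail=1 obsidian=1
After 3 (consume 1 obsidian): nail=1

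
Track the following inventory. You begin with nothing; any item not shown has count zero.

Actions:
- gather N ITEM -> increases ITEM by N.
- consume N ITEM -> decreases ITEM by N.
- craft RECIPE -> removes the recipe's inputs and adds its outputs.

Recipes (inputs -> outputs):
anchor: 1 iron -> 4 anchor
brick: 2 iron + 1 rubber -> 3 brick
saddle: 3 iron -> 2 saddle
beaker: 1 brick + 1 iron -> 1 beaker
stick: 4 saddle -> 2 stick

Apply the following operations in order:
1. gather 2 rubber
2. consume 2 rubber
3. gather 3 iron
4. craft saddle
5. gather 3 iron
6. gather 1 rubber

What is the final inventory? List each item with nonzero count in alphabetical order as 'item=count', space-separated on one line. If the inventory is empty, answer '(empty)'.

Answer: iron=3 rubber=1 saddle=2

Derivation:
After 1 (gather 2 rubber): rubber=2
After 2 (consume 2 rubber): (empty)
After 3 (gather 3 iron): iron=3
After 4 (craft saddle): saddle=2
After 5 (gather 3 iron): iron=3 saddle=2
After 6 (gather 1 rubber): iron=3 rubber=1 saddle=2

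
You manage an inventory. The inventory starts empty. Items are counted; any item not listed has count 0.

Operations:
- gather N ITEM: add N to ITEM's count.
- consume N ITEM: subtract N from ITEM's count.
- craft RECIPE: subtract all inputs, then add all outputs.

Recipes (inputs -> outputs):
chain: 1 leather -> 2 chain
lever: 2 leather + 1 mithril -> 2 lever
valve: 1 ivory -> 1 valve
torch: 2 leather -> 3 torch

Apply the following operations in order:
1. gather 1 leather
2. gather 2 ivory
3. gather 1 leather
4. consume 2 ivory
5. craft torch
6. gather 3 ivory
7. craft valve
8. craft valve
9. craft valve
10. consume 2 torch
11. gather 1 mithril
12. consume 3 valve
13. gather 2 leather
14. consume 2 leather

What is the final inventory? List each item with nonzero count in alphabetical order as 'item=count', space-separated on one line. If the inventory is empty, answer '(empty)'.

After 1 (gather 1 leather): leather=1
After 2 (gather 2 ivory): ivory=2 leather=1
After 3 (gather 1 leather): ivory=2 leather=2
After 4 (consume 2 ivory): leather=2
After 5 (craft torch): torch=3
After 6 (gather 3 ivory): ivory=3 torch=3
After 7 (craft valve): ivory=2 torch=3 valve=1
After 8 (craft valve): ivory=1 torch=3 valve=2
After 9 (craft valve): torch=3 valve=3
After 10 (consume 2 torch): torch=1 valve=3
After 11 (gather 1 mithril): mithril=1 torch=1 valve=3
After 12 (consume 3 valve): mithril=1 torch=1
After 13 (gather 2 leather): leather=2 mithril=1 torch=1
After 14 (consume 2 leather): mithril=1 torch=1

Answer: mithril=1 torch=1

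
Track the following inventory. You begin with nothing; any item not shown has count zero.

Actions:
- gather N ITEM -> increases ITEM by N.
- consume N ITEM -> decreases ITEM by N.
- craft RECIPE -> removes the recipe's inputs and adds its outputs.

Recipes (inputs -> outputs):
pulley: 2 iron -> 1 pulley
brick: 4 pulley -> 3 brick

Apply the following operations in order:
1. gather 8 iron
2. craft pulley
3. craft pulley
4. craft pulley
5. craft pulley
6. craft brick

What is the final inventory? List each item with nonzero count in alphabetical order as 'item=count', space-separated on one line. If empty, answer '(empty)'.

Answer: brick=3

Derivation:
After 1 (gather 8 iron): iron=8
After 2 (craft pulley): iron=6 pulley=1
After 3 (craft pulley): iron=4 pulley=2
After 4 (craft pulley): iron=2 pulley=3
After 5 (craft pulley): pulley=4
After 6 (craft brick): brick=3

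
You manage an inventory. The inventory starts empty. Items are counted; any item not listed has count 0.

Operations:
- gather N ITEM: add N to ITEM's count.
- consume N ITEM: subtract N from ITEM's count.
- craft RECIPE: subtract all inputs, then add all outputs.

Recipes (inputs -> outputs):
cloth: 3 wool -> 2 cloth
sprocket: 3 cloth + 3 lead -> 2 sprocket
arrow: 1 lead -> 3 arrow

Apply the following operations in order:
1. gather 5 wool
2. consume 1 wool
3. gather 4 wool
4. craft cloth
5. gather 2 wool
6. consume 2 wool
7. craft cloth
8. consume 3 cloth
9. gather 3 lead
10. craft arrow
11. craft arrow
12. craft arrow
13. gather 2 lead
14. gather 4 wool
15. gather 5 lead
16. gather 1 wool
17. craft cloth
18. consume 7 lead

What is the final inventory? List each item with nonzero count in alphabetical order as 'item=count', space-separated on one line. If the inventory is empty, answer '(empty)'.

Answer: arrow=9 cloth=3 wool=4

Derivation:
After 1 (gather 5 wool): wool=5
After 2 (consume 1 wool): wool=4
After 3 (gather 4 wool): wool=8
After 4 (craft cloth): cloth=2 wool=5
After 5 (gather 2 wool): cloth=2 wool=7
After 6 (consume 2 wool): cloth=2 wool=5
After 7 (craft cloth): cloth=4 wool=2
After 8 (consume 3 cloth): cloth=1 wool=2
After 9 (gather 3 lead): cloth=1 lead=3 wool=2
After 10 (craft arrow): arrow=3 cloth=1 lead=2 wool=2
After 11 (craft arrow): arrow=6 cloth=1 lead=1 wool=2
After 12 (craft arrow): arrow=9 cloth=1 wool=2
After 13 (gather 2 lead): arrow=9 cloth=1 lead=2 wool=2
After 14 (gather 4 wool): arrow=9 cloth=1 lead=2 wool=6
After 15 (gather 5 lead): arrow=9 cloth=1 lead=7 wool=6
After 16 (gather 1 wool): arrow=9 cloth=1 lead=7 wool=7
After 17 (craft cloth): arrow=9 cloth=3 lead=7 wool=4
After 18 (consume 7 lead): arrow=9 cloth=3 wool=4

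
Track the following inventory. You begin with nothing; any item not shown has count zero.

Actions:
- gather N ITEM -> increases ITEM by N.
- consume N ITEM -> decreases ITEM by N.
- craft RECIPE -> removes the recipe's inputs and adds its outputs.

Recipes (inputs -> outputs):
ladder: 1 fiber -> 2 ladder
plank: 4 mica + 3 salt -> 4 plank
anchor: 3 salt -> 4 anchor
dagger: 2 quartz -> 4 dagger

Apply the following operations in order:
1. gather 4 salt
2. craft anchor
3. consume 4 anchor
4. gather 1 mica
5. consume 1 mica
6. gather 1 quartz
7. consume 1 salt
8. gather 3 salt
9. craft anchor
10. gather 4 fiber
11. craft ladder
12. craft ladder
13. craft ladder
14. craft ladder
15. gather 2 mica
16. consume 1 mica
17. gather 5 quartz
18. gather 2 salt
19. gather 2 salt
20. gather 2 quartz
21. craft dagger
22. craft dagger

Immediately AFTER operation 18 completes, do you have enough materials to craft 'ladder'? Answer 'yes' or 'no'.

Answer: no

Derivation:
After 1 (gather 4 salt): salt=4
After 2 (craft anchor): anchor=4 salt=1
After 3 (consume 4 anchor): salt=1
After 4 (gather 1 mica): mica=1 salt=1
After 5 (consume 1 mica): salt=1
After 6 (gather 1 quartz): quartz=1 salt=1
After 7 (consume 1 salt): quartz=1
After 8 (gather 3 salt): quartz=1 salt=3
After 9 (craft anchor): anchor=4 quartz=1
After 10 (gather 4 fiber): anchor=4 fiber=4 quartz=1
After 11 (craft ladder): anchor=4 fiber=3 ladder=2 quartz=1
After 12 (craft ladder): anchor=4 fiber=2 ladder=4 quartz=1
After 13 (craft ladder): anchor=4 fiber=1 ladder=6 quartz=1
After 14 (craft ladder): anchor=4 ladder=8 quartz=1
After 15 (gather 2 mica): anchor=4 ladder=8 mica=2 quartz=1
After 16 (consume 1 mica): anchor=4 ladder=8 mica=1 quartz=1
After 17 (gather 5 quartz): anchor=4 ladder=8 mica=1 quartz=6
After 18 (gather 2 salt): anchor=4 ladder=8 mica=1 quartz=6 salt=2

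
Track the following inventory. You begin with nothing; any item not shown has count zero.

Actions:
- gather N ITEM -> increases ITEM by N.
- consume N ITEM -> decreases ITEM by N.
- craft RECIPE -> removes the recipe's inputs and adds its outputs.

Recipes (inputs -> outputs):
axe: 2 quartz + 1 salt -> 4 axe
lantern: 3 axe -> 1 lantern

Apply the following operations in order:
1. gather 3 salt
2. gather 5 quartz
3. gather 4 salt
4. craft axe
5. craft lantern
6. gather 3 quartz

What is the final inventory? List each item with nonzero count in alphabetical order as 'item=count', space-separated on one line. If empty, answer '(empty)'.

After 1 (gather 3 salt): salt=3
After 2 (gather 5 quartz): quartz=5 salt=3
After 3 (gather 4 salt): quartz=5 salt=7
After 4 (craft axe): axe=4 quartz=3 salt=6
After 5 (craft lantern): axe=1 lantern=1 quartz=3 salt=6
After 6 (gather 3 quartz): axe=1 lantern=1 quartz=6 salt=6

Answer: axe=1 lantern=1 quartz=6 salt=6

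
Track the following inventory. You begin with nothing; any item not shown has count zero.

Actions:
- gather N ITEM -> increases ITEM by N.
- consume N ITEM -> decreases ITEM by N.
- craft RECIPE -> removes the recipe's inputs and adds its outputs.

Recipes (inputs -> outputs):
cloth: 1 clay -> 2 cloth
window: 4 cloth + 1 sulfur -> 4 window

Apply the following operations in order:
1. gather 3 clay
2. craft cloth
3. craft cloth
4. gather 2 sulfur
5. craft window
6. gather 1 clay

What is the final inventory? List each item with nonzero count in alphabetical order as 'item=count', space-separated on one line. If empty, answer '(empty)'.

Answer: clay=2 sulfur=1 window=4

Derivation:
After 1 (gather 3 clay): clay=3
After 2 (craft cloth): clay=2 cloth=2
After 3 (craft cloth): clay=1 cloth=4
After 4 (gather 2 sulfur): clay=1 cloth=4 sulfur=2
After 5 (craft window): clay=1 sulfur=1 window=4
After 6 (gather 1 clay): clay=2 sulfur=1 window=4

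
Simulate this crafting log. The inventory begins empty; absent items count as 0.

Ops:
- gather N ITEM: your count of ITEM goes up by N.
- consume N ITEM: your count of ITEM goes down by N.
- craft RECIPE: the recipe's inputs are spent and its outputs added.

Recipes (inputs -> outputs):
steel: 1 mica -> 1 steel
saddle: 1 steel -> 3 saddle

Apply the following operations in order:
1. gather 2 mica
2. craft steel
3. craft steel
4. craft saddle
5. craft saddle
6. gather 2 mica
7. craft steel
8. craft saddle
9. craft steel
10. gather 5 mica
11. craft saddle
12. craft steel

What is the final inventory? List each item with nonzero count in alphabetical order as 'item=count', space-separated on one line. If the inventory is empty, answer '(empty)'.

After 1 (gather 2 mica): mica=2
After 2 (craft steel): mica=1 steel=1
After 3 (craft steel): steel=2
After 4 (craft saddle): saddle=3 steel=1
After 5 (craft saddle): saddle=6
After 6 (gather 2 mica): mica=2 saddle=6
After 7 (craft steel): mica=1 saddle=6 steel=1
After 8 (craft saddle): mica=1 saddle=9
After 9 (craft steel): saddle=9 steel=1
After 10 (gather 5 mica): mica=5 saddle=9 steel=1
After 11 (craft saddle): mica=5 saddle=12
After 12 (craft steel): mica=4 saddle=12 steel=1

Answer: mica=4 saddle=12 steel=1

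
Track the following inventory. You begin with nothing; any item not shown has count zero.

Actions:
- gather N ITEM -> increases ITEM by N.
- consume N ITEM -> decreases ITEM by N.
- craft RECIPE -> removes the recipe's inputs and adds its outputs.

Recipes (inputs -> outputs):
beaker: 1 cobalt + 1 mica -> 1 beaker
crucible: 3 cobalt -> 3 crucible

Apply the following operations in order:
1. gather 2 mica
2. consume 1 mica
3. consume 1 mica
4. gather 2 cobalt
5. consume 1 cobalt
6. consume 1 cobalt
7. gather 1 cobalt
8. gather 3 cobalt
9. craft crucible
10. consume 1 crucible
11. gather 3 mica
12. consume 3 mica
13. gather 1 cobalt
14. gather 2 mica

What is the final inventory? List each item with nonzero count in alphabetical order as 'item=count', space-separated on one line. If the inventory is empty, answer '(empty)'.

Answer: cobalt=2 crucible=2 mica=2

Derivation:
After 1 (gather 2 mica): mica=2
After 2 (consume 1 mica): mica=1
After 3 (consume 1 mica): (empty)
After 4 (gather 2 cobalt): cobalt=2
After 5 (consume 1 cobalt): cobalt=1
After 6 (consume 1 cobalt): (empty)
After 7 (gather 1 cobalt): cobalt=1
After 8 (gather 3 cobalt): cobalt=4
After 9 (craft crucible): cobalt=1 crucible=3
After 10 (consume 1 crucible): cobalt=1 crucible=2
After 11 (gather 3 mica): cobalt=1 crucible=2 mica=3
After 12 (consume 3 mica): cobalt=1 crucible=2
After 13 (gather 1 cobalt): cobalt=2 crucible=2
After 14 (gather 2 mica): cobalt=2 crucible=2 mica=2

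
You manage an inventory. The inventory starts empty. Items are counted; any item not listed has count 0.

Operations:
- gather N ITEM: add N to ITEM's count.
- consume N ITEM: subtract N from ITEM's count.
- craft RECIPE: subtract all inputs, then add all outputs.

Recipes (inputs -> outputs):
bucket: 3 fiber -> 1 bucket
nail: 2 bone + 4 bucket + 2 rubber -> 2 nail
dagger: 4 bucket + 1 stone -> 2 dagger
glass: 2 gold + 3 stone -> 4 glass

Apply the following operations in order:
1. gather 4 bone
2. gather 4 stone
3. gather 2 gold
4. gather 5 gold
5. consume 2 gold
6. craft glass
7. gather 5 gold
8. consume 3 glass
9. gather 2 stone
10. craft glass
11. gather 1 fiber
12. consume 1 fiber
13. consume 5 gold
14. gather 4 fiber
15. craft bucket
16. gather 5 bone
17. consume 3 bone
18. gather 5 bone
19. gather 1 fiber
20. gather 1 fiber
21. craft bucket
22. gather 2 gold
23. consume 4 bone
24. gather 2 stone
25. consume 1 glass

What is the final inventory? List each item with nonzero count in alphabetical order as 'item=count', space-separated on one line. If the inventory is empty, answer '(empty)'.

After 1 (gather 4 bone): bone=4
After 2 (gather 4 stone): bone=4 stone=4
After 3 (gather 2 gold): bone=4 gold=2 stone=4
After 4 (gather 5 gold): bone=4 gold=7 stone=4
After 5 (consume 2 gold): bone=4 gold=5 stone=4
After 6 (craft glass): bone=4 glass=4 gold=3 stone=1
After 7 (gather 5 gold): bone=4 glass=4 gold=8 stone=1
After 8 (consume 3 glass): bone=4 glass=1 gold=8 stone=1
After 9 (gather 2 stone): bone=4 glass=1 gold=8 stone=3
After 10 (craft glass): bone=4 glass=5 gold=6
After 11 (gather 1 fiber): bone=4 fiber=1 glass=5 gold=6
After 12 (consume 1 fiber): bone=4 glass=5 gold=6
After 13 (consume 5 gold): bone=4 glass=5 gold=1
After 14 (gather 4 fiber): bone=4 fiber=4 glass=5 gold=1
After 15 (craft bucket): bone=4 bucket=1 fiber=1 glass=5 gold=1
After 16 (gather 5 bone): bone=9 bucket=1 fiber=1 glass=5 gold=1
After 17 (consume 3 bone): bone=6 bucket=1 fiber=1 glass=5 gold=1
After 18 (gather 5 bone): bone=11 bucket=1 fiber=1 glass=5 gold=1
After 19 (gather 1 fiber): bone=11 bucket=1 fiber=2 glass=5 gold=1
After 20 (gather 1 fiber): bone=11 bucket=1 fiber=3 glass=5 gold=1
After 21 (craft bucket): bone=11 bucket=2 glass=5 gold=1
After 22 (gather 2 gold): bone=11 bucket=2 glass=5 gold=3
After 23 (consume 4 bone): bone=7 bucket=2 glass=5 gold=3
After 24 (gather 2 stone): bone=7 bucket=2 glass=5 gold=3 stone=2
After 25 (consume 1 glass): bone=7 bucket=2 glass=4 gold=3 stone=2

Answer: bone=7 bucket=2 glass=4 gold=3 stone=2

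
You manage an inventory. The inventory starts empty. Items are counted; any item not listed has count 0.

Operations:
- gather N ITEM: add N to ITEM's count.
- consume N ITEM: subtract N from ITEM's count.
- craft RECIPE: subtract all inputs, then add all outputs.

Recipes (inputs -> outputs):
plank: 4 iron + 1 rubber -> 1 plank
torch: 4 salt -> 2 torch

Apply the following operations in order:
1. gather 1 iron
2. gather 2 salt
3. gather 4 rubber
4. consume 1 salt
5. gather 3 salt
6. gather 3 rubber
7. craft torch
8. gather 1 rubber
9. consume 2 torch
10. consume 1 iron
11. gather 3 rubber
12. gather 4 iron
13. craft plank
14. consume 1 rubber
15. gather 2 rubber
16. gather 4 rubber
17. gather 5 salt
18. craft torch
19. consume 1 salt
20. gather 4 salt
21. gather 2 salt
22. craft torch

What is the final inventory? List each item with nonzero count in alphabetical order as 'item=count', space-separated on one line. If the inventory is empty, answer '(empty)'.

Answer: plank=1 rubber=15 salt=2 torch=4

Derivation:
After 1 (gather 1 iron): iron=1
After 2 (gather 2 salt): iron=1 salt=2
After 3 (gather 4 rubber): iron=1 rubber=4 salt=2
After 4 (consume 1 salt): iron=1 rubber=4 salt=1
After 5 (gather 3 salt): iron=1 rubber=4 salt=4
After 6 (gather 3 rubber): iron=1 rubber=7 salt=4
After 7 (craft torch): iron=1 rubber=7 torch=2
After 8 (gather 1 rubber): iron=1 rubber=8 torch=2
After 9 (consume 2 torch): iron=1 rubber=8
After 10 (consume 1 iron): rubber=8
After 11 (gather 3 rubber): rubber=11
After 12 (gather 4 iron): iron=4 rubber=11
After 13 (craft plank): plank=1 rubber=10
After 14 (consume 1 rubber): plank=1 rubber=9
After 15 (gather 2 rubber): plank=1 rubber=11
After 16 (gather 4 rubber): plank=1 rubber=15
After 17 (gather 5 salt): plank=1 rubber=15 salt=5
After 18 (craft torch): plank=1 rubber=15 salt=1 torch=2
After 19 (consume 1 salt): plank=1 rubber=15 torch=2
After 20 (gather 4 salt): plank=1 rubber=15 salt=4 torch=2
After 21 (gather 2 salt): plank=1 rubber=15 salt=6 torch=2
After 22 (craft torch): plank=1 rubber=15 salt=2 torch=4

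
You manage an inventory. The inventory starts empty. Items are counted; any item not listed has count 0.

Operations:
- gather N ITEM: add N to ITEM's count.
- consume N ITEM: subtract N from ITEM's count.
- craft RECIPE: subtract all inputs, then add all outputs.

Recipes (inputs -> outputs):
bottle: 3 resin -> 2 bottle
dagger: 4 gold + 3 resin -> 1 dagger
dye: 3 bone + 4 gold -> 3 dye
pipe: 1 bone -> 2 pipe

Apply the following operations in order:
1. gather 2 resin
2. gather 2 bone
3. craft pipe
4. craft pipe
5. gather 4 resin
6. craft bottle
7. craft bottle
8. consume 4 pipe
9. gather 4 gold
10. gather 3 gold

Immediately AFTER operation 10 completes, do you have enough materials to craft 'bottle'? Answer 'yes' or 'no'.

Answer: no

Derivation:
After 1 (gather 2 resin): resin=2
After 2 (gather 2 bone): bone=2 resin=2
After 3 (craft pipe): bone=1 pipe=2 resin=2
After 4 (craft pipe): pipe=4 resin=2
After 5 (gather 4 resin): pipe=4 resin=6
After 6 (craft bottle): bottle=2 pipe=4 resin=3
After 7 (craft bottle): bottle=4 pipe=4
After 8 (consume 4 pipe): bottle=4
After 9 (gather 4 gold): bottle=4 gold=4
After 10 (gather 3 gold): bottle=4 gold=7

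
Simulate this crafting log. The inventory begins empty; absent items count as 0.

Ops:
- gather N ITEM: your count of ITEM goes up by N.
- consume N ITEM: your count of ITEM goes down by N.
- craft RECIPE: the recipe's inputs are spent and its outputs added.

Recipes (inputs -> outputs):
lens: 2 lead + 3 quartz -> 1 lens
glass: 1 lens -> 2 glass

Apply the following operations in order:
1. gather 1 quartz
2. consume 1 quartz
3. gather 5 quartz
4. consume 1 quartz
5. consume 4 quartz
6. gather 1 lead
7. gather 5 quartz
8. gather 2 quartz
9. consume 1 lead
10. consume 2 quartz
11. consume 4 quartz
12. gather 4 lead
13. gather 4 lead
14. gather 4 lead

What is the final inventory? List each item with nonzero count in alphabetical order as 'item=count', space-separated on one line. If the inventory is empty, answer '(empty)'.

Answer: lead=12 quartz=1

Derivation:
After 1 (gather 1 quartz): quartz=1
After 2 (consume 1 quartz): (empty)
After 3 (gather 5 quartz): quartz=5
After 4 (consume 1 quartz): quartz=4
After 5 (consume 4 quartz): (empty)
After 6 (gather 1 lead): lead=1
After 7 (gather 5 quartz): lead=1 quartz=5
After 8 (gather 2 quartz): lead=1 quartz=7
After 9 (consume 1 lead): quartz=7
After 10 (consume 2 quartz): quartz=5
After 11 (consume 4 quartz): quartz=1
After 12 (gather 4 lead): lead=4 quartz=1
After 13 (gather 4 lead): lead=8 quartz=1
After 14 (gather 4 lead): lead=12 quartz=1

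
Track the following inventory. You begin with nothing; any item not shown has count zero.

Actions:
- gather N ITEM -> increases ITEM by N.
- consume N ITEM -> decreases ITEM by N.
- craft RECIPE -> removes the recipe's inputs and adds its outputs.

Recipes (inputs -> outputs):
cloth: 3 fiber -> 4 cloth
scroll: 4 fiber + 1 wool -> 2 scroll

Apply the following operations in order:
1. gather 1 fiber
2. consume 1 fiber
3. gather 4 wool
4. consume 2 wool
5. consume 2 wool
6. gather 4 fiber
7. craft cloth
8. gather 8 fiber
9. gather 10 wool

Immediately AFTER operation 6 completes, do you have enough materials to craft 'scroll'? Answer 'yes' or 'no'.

Answer: no

Derivation:
After 1 (gather 1 fiber): fiber=1
After 2 (consume 1 fiber): (empty)
After 3 (gather 4 wool): wool=4
After 4 (consume 2 wool): wool=2
After 5 (consume 2 wool): (empty)
After 6 (gather 4 fiber): fiber=4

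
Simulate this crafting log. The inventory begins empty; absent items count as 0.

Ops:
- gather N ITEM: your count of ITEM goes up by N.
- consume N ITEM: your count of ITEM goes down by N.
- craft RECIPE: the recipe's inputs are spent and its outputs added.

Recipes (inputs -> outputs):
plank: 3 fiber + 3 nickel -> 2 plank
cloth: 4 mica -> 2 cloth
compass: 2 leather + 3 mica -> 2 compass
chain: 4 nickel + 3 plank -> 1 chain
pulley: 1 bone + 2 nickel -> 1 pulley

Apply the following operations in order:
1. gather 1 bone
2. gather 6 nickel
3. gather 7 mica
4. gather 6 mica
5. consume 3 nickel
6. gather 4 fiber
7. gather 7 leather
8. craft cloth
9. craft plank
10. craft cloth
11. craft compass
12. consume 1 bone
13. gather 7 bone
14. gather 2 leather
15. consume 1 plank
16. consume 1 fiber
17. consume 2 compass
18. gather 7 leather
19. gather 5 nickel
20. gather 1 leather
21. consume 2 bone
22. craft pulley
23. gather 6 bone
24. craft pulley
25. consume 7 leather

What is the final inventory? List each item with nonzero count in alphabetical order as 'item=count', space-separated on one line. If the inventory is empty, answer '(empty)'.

After 1 (gather 1 bone): bone=1
After 2 (gather 6 nickel): bone=1 nickel=6
After 3 (gather 7 mica): bone=1 mica=7 nickel=6
After 4 (gather 6 mica): bone=1 mica=13 nickel=6
After 5 (consume 3 nickel): bone=1 mica=13 nickel=3
After 6 (gather 4 fiber): bone=1 fiber=4 mica=13 nickel=3
After 7 (gather 7 leather): bone=1 fiber=4 leather=7 mica=13 nickel=3
After 8 (craft cloth): bone=1 cloth=2 fiber=4 leather=7 mica=9 nickel=3
After 9 (craft plank): bone=1 cloth=2 fiber=1 leather=7 mica=9 plank=2
After 10 (craft cloth): bone=1 cloth=4 fiber=1 leather=7 mica=5 plank=2
After 11 (craft compass): bone=1 cloth=4 compass=2 fiber=1 leather=5 mica=2 plank=2
After 12 (consume 1 bone): cloth=4 compass=2 fiber=1 leather=5 mica=2 plank=2
After 13 (gather 7 bone): bone=7 cloth=4 compass=2 fiber=1 leather=5 mica=2 plank=2
After 14 (gather 2 leather): bone=7 cloth=4 compass=2 fiber=1 leather=7 mica=2 plank=2
After 15 (consume 1 plank): bone=7 cloth=4 compass=2 fiber=1 leather=7 mica=2 plank=1
After 16 (consume 1 fiber): bone=7 cloth=4 compass=2 leather=7 mica=2 plank=1
After 17 (consume 2 compass): bone=7 cloth=4 leather=7 mica=2 plank=1
After 18 (gather 7 leather): bone=7 cloth=4 leather=14 mica=2 plank=1
After 19 (gather 5 nickel): bone=7 cloth=4 leather=14 mica=2 nickel=5 plank=1
After 20 (gather 1 leather): bone=7 cloth=4 leather=15 mica=2 nickel=5 plank=1
After 21 (consume 2 bone): bone=5 cloth=4 leather=15 mica=2 nickel=5 plank=1
After 22 (craft pulley): bone=4 cloth=4 leather=15 mica=2 nickel=3 plank=1 pulley=1
After 23 (gather 6 bone): bone=10 cloth=4 leather=15 mica=2 nickel=3 plank=1 pulley=1
After 24 (craft pulley): bone=9 cloth=4 leather=15 mica=2 nickel=1 plank=1 pulley=2
After 25 (consume 7 leather): bone=9 cloth=4 leather=8 mica=2 nickel=1 plank=1 pulley=2

Answer: bone=9 cloth=4 leather=8 mica=2 nickel=1 plank=1 pulley=2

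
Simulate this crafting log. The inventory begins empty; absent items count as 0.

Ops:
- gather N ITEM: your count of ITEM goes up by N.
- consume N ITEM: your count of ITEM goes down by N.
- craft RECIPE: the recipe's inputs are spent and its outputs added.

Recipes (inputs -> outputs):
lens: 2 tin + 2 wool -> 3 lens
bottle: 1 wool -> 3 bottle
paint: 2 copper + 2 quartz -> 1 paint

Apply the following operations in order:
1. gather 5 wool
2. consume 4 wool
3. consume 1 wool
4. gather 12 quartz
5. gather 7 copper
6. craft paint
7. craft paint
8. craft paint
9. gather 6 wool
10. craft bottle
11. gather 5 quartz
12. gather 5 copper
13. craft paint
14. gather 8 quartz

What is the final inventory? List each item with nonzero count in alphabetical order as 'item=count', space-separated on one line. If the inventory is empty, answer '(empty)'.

Answer: bottle=3 copper=4 paint=4 quartz=17 wool=5

Derivation:
After 1 (gather 5 wool): wool=5
After 2 (consume 4 wool): wool=1
After 3 (consume 1 wool): (empty)
After 4 (gather 12 quartz): quartz=12
After 5 (gather 7 copper): copper=7 quartz=12
After 6 (craft paint): copper=5 paint=1 quartz=10
After 7 (craft paint): copper=3 paint=2 quartz=8
After 8 (craft paint): copper=1 paint=3 quartz=6
After 9 (gather 6 wool): copper=1 paint=3 quartz=6 wool=6
After 10 (craft bottle): bottle=3 copper=1 paint=3 quartz=6 wool=5
After 11 (gather 5 quartz): bottle=3 copper=1 paint=3 quartz=11 wool=5
After 12 (gather 5 copper): bottle=3 copper=6 paint=3 quartz=11 wool=5
After 13 (craft paint): bottle=3 copper=4 paint=4 quartz=9 wool=5
After 14 (gather 8 quartz): bottle=3 copper=4 paint=4 quartz=17 wool=5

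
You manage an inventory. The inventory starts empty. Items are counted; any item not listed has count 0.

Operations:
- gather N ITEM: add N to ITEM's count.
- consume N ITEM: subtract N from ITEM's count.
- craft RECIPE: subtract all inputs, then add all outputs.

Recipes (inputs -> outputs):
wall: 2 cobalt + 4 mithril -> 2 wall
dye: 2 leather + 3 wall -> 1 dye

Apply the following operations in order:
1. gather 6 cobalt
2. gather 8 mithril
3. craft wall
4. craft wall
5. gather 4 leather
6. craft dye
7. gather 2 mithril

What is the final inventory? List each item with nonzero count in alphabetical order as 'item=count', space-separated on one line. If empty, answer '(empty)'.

Answer: cobalt=2 dye=1 leather=2 mithril=2 wall=1

Derivation:
After 1 (gather 6 cobalt): cobalt=6
After 2 (gather 8 mithril): cobalt=6 mithril=8
After 3 (craft wall): cobalt=4 mithril=4 wall=2
After 4 (craft wall): cobalt=2 wall=4
After 5 (gather 4 leather): cobalt=2 leather=4 wall=4
After 6 (craft dye): cobalt=2 dye=1 leather=2 wall=1
After 7 (gather 2 mithril): cobalt=2 dye=1 leather=2 mithril=2 wall=1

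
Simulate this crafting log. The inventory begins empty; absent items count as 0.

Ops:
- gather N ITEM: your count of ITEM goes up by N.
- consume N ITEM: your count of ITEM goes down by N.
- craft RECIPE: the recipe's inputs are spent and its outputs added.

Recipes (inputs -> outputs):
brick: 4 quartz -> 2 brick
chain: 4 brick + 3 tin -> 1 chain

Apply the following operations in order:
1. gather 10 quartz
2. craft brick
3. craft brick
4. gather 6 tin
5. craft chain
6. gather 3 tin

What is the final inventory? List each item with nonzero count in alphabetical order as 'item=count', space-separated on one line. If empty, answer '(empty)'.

Answer: chain=1 quartz=2 tin=6

Derivation:
After 1 (gather 10 quartz): quartz=10
After 2 (craft brick): brick=2 quartz=6
After 3 (craft brick): brick=4 quartz=2
After 4 (gather 6 tin): brick=4 quartz=2 tin=6
After 5 (craft chain): chain=1 quartz=2 tin=3
After 6 (gather 3 tin): chain=1 quartz=2 tin=6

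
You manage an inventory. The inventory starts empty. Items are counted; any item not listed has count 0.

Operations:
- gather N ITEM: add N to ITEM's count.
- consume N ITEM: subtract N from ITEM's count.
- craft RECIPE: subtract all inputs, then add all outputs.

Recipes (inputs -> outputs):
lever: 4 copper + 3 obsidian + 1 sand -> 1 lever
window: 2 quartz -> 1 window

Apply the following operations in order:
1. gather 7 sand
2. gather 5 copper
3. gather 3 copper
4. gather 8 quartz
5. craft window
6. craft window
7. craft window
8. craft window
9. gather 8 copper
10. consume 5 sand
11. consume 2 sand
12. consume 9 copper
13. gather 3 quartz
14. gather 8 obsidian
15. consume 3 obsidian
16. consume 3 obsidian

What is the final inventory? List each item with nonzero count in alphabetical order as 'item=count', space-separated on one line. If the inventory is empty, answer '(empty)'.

After 1 (gather 7 sand): sand=7
After 2 (gather 5 copper): copper=5 sand=7
After 3 (gather 3 copper): copper=8 sand=7
After 4 (gather 8 quartz): copper=8 quartz=8 sand=7
After 5 (craft window): copper=8 quartz=6 sand=7 window=1
After 6 (craft window): copper=8 quartz=4 sand=7 window=2
After 7 (craft window): copper=8 quartz=2 sand=7 window=3
After 8 (craft window): copper=8 sand=7 window=4
After 9 (gather 8 copper): copper=16 sand=7 window=4
After 10 (consume 5 sand): copper=16 sand=2 window=4
After 11 (consume 2 sand): copper=16 window=4
After 12 (consume 9 copper): copper=7 window=4
After 13 (gather 3 quartz): copper=7 quartz=3 window=4
After 14 (gather 8 obsidian): copper=7 obsidian=8 quartz=3 window=4
After 15 (consume 3 obsidian): copper=7 obsidian=5 quartz=3 window=4
After 16 (consume 3 obsidian): copper=7 obsidian=2 quartz=3 window=4

Answer: copper=7 obsidian=2 quartz=3 window=4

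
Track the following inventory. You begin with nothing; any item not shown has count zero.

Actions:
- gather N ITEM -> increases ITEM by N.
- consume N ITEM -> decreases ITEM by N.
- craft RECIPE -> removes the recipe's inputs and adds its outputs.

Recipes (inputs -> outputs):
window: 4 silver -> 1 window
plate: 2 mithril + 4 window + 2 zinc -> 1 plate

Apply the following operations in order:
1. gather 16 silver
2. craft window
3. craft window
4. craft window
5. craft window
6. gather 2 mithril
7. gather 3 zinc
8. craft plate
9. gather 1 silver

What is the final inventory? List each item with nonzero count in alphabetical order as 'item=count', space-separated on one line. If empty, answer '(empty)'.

Answer: plate=1 silver=1 zinc=1

Derivation:
After 1 (gather 16 silver): silver=16
After 2 (craft window): silver=12 window=1
After 3 (craft window): silver=8 window=2
After 4 (craft window): silver=4 window=3
After 5 (craft window): window=4
After 6 (gather 2 mithril): mithril=2 window=4
After 7 (gather 3 zinc): mithril=2 window=4 zinc=3
After 8 (craft plate): plate=1 zinc=1
After 9 (gather 1 silver): plate=1 silver=1 zinc=1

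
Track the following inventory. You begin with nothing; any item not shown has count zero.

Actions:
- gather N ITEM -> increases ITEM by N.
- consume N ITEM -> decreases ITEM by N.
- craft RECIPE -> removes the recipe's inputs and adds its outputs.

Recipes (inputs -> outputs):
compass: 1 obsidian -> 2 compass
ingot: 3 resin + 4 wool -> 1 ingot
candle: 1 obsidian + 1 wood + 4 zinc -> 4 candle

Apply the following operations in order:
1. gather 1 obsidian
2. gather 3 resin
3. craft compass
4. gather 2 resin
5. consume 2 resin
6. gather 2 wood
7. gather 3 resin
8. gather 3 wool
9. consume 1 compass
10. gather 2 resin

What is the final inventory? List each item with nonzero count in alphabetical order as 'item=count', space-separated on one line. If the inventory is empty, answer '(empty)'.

After 1 (gather 1 obsidian): obsidian=1
After 2 (gather 3 resin): obsidian=1 resin=3
After 3 (craft compass): compass=2 resin=3
After 4 (gather 2 resin): compass=2 resin=5
After 5 (consume 2 resin): compass=2 resin=3
After 6 (gather 2 wood): compass=2 resin=3 wood=2
After 7 (gather 3 resin): compass=2 resin=6 wood=2
After 8 (gather 3 wool): compass=2 resin=6 wood=2 wool=3
After 9 (consume 1 compass): compass=1 resin=6 wood=2 wool=3
After 10 (gather 2 resin): compass=1 resin=8 wood=2 wool=3

Answer: compass=1 resin=8 wood=2 wool=3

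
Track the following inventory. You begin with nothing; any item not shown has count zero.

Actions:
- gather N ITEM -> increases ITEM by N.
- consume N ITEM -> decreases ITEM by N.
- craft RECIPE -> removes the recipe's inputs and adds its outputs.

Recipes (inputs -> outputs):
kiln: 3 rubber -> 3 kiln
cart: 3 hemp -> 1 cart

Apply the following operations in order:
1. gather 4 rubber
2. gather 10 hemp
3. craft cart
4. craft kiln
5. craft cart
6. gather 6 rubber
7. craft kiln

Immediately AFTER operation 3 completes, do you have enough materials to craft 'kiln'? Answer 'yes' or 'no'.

Answer: yes

Derivation:
After 1 (gather 4 rubber): rubber=4
After 2 (gather 10 hemp): hemp=10 rubber=4
After 3 (craft cart): cart=1 hemp=7 rubber=4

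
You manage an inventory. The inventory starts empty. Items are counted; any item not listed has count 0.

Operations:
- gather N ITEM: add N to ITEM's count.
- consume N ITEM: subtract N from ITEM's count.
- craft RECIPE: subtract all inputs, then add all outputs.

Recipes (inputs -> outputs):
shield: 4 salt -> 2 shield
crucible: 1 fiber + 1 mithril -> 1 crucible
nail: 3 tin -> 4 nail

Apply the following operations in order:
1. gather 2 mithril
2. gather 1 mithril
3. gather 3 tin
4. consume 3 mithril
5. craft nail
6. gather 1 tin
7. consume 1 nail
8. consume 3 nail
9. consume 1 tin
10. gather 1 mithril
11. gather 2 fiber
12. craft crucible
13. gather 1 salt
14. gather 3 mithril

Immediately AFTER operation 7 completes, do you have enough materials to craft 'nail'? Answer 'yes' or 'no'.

Answer: no

Derivation:
After 1 (gather 2 mithril): mithril=2
After 2 (gather 1 mithril): mithril=3
After 3 (gather 3 tin): mithril=3 tin=3
After 4 (consume 3 mithril): tin=3
After 5 (craft nail): nail=4
After 6 (gather 1 tin): nail=4 tin=1
After 7 (consume 1 nail): nail=3 tin=1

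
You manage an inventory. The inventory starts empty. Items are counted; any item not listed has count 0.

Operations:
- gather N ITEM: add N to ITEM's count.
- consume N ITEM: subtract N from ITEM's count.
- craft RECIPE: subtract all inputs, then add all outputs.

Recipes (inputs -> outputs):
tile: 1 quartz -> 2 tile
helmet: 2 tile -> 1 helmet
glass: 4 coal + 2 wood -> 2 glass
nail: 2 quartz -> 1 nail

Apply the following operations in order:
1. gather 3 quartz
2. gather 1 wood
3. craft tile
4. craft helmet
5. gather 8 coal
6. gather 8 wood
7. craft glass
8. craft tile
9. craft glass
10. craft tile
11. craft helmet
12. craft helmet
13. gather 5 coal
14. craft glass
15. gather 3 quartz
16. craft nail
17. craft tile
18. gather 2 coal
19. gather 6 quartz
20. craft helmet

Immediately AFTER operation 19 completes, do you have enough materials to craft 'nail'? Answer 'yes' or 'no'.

Answer: yes

Derivation:
After 1 (gather 3 quartz): quartz=3
After 2 (gather 1 wood): quartz=3 wood=1
After 3 (craft tile): quartz=2 tile=2 wood=1
After 4 (craft helmet): helmet=1 quartz=2 wood=1
After 5 (gather 8 coal): coal=8 helmet=1 quartz=2 wood=1
After 6 (gather 8 wood): coal=8 helmet=1 quartz=2 wood=9
After 7 (craft glass): coal=4 glass=2 helmet=1 quartz=2 wood=7
After 8 (craft tile): coal=4 glass=2 helmet=1 quartz=1 tile=2 wood=7
After 9 (craft glass): glass=4 helmet=1 quartz=1 tile=2 wood=5
After 10 (craft tile): glass=4 helmet=1 tile=4 wood=5
After 11 (craft helmet): glass=4 helmet=2 tile=2 wood=5
After 12 (craft helmet): glass=4 helmet=3 wood=5
After 13 (gather 5 coal): coal=5 glass=4 helmet=3 wood=5
After 14 (craft glass): coal=1 glass=6 helmet=3 wood=3
After 15 (gather 3 quartz): coal=1 glass=6 helmet=3 quartz=3 wood=3
After 16 (craft nail): coal=1 glass=6 helmet=3 nail=1 quartz=1 wood=3
After 17 (craft tile): coal=1 glass=6 helmet=3 nail=1 tile=2 wood=3
After 18 (gather 2 coal): coal=3 glass=6 helmet=3 nail=1 tile=2 wood=3
After 19 (gather 6 quartz): coal=3 glass=6 helmet=3 nail=1 quartz=6 tile=2 wood=3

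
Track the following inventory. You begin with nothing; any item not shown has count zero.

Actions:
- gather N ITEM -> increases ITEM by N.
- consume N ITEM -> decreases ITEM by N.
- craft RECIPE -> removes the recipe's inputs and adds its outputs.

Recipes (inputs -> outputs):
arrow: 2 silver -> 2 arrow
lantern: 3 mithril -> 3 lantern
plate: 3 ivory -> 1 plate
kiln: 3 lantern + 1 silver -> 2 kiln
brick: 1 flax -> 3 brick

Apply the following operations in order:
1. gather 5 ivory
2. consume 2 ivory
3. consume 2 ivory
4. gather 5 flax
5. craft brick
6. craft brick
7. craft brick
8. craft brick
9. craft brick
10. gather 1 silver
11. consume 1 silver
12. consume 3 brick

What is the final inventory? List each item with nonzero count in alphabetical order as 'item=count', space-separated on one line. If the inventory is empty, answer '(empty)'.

Answer: brick=12 ivory=1

Derivation:
After 1 (gather 5 ivory): ivory=5
After 2 (consume 2 ivory): ivory=3
After 3 (consume 2 ivory): ivory=1
After 4 (gather 5 flax): flax=5 ivory=1
After 5 (craft brick): brick=3 flax=4 ivory=1
After 6 (craft brick): brick=6 flax=3 ivory=1
After 7 (craft brick): brick=9 flax=2 ivory=1
After 8 (craft brick): brick=12 flax=1 ivory=1
After 9 (craft brick): brick=15 ivory=1
After 10 (gather 1 silver): brick=15 ivory=1 silver=1
After 11 (consume 1 silver): brick=15 ivory=1
After 12 (consume 3 brick): brick=12 ivory=1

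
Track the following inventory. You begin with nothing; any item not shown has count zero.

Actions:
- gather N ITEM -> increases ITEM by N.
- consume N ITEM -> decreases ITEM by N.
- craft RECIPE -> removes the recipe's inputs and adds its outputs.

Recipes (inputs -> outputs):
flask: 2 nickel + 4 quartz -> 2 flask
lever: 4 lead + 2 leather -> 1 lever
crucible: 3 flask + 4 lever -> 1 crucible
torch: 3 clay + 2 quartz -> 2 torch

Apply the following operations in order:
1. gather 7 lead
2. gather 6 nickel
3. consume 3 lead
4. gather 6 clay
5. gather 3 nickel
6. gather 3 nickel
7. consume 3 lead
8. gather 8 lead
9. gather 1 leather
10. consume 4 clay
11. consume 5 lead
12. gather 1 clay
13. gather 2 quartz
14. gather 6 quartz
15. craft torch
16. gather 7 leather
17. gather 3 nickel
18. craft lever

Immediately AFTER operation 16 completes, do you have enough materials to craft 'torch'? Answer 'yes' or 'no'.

After 1 (gather 7 lead): lead=7
After 2 (gather 6 nickel): lead=7 nickel=6
After 3 (consume 3 lead): lead=4 nickel=6
After 4 (gather 6 clay): clay=6 lead=4 nickel=6
After 5 (gather 3 nickel): clay=6 lead=4 nickel=9
After 6 (gather 3 nickel): clay=6 lead=4 nickel=12
After 7 (consume 3 lead): clay=6 lead=1 nickel=12
After 8 (gather 8 lead): clay=6 lead=9 nickel=12
After 9 (gather 1 leather): clay=6 lead=9 leather=1 nickel=12
After 10 (consume 4 clay): clay=2 lead=9 leather=1 nickel=12
After 11 (consume 5 lead): clay=2 lead=4 leather=1 nickel=12
After 12 (gather 1 clay): clay=3 lead=4 leather=1 nickel=12
After 13 (gather 2 quartz): clay=3 lead=4 leather=1 nickel=12 quartz=2
After 14 (gather 6 quartz): clay=3 lead=4 leather=1 nickel=12 quartz=8
After 15 (craft torch): lead=4 leather=1 nickel=12 quartz=6 torch=2
After 16 (gather 7 leather): lead=4 leather=8 nickel=12 quartz=6 torch=2

Answer: no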